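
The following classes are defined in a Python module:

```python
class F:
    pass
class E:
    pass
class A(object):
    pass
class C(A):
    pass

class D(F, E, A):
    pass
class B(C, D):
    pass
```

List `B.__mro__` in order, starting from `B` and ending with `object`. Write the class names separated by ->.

L[B] = B + merge(L[C], L[D], [C D])
  take C:  [C A object] + [D F E A object] + [C D]
  take D:  [A object] + [D F E A object] + [D]
  take F:  [A object] + [F E A object]
  take E:  [A object] + [E A object]
  take A:  [A object] + [A object]
  take object:  [object] + [object]

B -> C -> D -> F -> E -> A -> object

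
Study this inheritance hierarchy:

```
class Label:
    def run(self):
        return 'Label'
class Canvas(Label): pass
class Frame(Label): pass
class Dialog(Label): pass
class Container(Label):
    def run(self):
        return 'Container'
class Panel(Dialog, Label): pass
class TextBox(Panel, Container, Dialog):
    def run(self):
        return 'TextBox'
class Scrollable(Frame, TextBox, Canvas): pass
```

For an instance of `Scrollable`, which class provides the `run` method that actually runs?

L[Scrollable] = Scrollable + merge(L[Frame], L[TextBox], L[Canvas], [Frame TextBox Canvas])
  take Frame:  [Frame Label object] + [TextBox Panel Container Dialog Label object] + [Canvas Label object] + [Frame TextBox Canvas]
  take TextBox:  [Label object] + [TextBox Panel Container Dialog Label object] + [Canvas Label object] + [TextBox Canvas]
  take Panel:  [Label object] + [Panel Container Dialog Label object] + [Canvas Label object] + [Canvas]
  take Container:  [Label object] + [Container Dialog Label object] + [Canvas Label object] + [Canvas]
  take Dialog:  [Label object] + [Dialog Label object] + [Canvas Label object] + [Canvas]
  take Canvas:  [Label object] + [Label object] + [Canvas Label object] + [Canvas]
  take Label:  [Label object] + [Label object] + [Label object]
  take object:  [object] + [object] + [object]
MRO: Scrollable Frame TextBox Panel Container Dialog Canvas Label object
run is defined in: Container, Label, TextBox. First along the MRO is TextBox.

TextBox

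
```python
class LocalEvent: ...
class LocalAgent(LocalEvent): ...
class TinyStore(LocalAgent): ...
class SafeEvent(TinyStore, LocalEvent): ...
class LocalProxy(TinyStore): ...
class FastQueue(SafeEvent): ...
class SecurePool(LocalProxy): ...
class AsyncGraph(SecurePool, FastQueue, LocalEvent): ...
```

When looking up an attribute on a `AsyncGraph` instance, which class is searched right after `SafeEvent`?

L[AsyncGraph] = AsyncGraph + merge(L[SecurePool], L[FastQueue], L[LocalEvent], [SecurePool FastQueue LocalEvent])
  take SecurePool:  [SecurePool LocalProxy TinyStore LocalAgent LocalEvent object] + [FastQueue SafeEvent TinyStore LocalAgent LocalEvent object] + [LocalEvent object] + [SecurePool FastQueue LocalEvent]
  take LocalProxy:  [LocalProxy TinyStore LocalAgent LocalEvent object] + [FastQueue SafeEvent TinyStore LocalAgent LocalEvent object] + [LocalEvent object] + [FastQueue LocalEvent]
  take FastQueue:  [TinyStore LocalAgent LocalEvent object] + [FastQueue SafeEvent TinyStore LocalAgent LocalEvent object] + [LocalEvent object] + [FastQueue LocalEvent]
  take SafeEvent:  [TinyStore LocalAgent LocalEvent object] + [SafeEvent TinyStore LocalAgent LocalEvent object] + [LocalEvent object] + [LocalEvent]
  take TinyStore:  [TinyStore LocalAgent LocalEvent object] + [TinyStore LocalAgent LocalEvent object] + [LocalEvent object] + [LocalEvent]
  take LocalAgent:  [LocalAgent LocalEvent object] + [LocalAgent LocalEvent object] + [LocalEvent object] + [LocalEvent]
  take LocalEvent:  [LocalEvent object] + [LocalEvent object] + [LocalEvent object] + [LocalEvent]
  take object:  [object] + [object] + [object]
MRO: AsyncGraph SecurePool LocalProxy FastQueue SafeEvent TinyStore LocalAgent LocalEvent object
SafeEvent is at position 4; next is TinyStore.

TinyStore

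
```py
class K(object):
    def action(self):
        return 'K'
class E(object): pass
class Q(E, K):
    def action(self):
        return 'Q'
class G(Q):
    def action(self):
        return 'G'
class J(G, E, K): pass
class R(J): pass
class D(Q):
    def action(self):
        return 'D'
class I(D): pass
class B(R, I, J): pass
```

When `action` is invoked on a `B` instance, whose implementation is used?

G

L[B] = B + merge(L[R], L[I], L[J], [R I J])
  take R:  [R J G Q E K object] + [I D Q E K object] + [J G Q E K object] + [R I J]
  take I:  [J G Q E K object] + [I D Q E K object] + [J G Q E K object] + [I J]
  take J:  [J G Q E K object] + [D Q E K object] + [J G Q E K object] + [J]
  take G:  [G Q E K object] + [D Q E K object] + [G Q E K object]
  take D:  [Q E K object] + [D Q E K object] + [Q E K object]
  take Q:  [Q E K object] + [Q E K object] + [Q E K object]
  take E:  [E K object] + [E K object] + [E K object]
  take K:  [K object] + [K object] + [K object]
  take object:  [object] + [object] + [object]
MRO: B R I J G D Q E K object
action is defined in: D, G, K, Q. First along the MRO is G.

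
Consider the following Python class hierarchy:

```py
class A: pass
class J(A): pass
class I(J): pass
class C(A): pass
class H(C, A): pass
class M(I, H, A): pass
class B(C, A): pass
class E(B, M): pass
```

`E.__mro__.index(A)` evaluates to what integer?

7

L[E] = E + merge(L[B], L[M], [B M])
  take B:  [B C A object] + [M I J H C A object] + [B M]
  take M:  [C A object] + [M I J H C A object] + [M]
  take I:  [C A object] + [I J H C A object]
  take J:  [C A object] + [J H C A object]
  take H:  [C A object] + [H C A object]
  take C:  [C A object] + [C A object]
  take A:  [A object] + [A object]
  take object:  [object] + [object]
MRO: E B M I J H C A object
A sits at index 7.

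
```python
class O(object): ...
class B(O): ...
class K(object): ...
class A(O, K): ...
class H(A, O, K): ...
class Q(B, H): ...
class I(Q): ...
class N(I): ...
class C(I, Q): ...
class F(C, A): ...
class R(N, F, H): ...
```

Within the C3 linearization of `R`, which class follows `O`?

K

L[R] = R + merge(L[N], L[F], L[H], [N F H])
  take N:  [N I Q B H A O K object] + [F C I Q B H A O K object] + [H A O K object] + [N F H]
  take F:  [I Q B H A O K object] + [F C I Q B H A O K object] + [H A O K object] + [F H]
  take C:  [I Q B H A O K object] + [C I Q B H A O K object] + [H A O K object] + [H]
  take I:  [I Q B H A O K object] + [I Q B H A O K object] + [H A O K object] + [H]
  take Q:  [Q B H A O K object] + [Q B H A O K object] + [H A O K object] + [H]
  take B:  [B H A O K object] + [B H A O K object] + [H A O K object] + [H]
  take H:  [H A O K object] + [H A O K object] + [H A O K object] + [H]
  take A:  [A O K object] + [A O K object] + [A O K object]
  take O:  [O K object] + [O K object] + [O K object]
  take K:  [K object] + [K object] + [K object]
  take object:  [object] + [object] + [object]
MRO: R N F C I Q B H A O K object
O is at position 9; next is K.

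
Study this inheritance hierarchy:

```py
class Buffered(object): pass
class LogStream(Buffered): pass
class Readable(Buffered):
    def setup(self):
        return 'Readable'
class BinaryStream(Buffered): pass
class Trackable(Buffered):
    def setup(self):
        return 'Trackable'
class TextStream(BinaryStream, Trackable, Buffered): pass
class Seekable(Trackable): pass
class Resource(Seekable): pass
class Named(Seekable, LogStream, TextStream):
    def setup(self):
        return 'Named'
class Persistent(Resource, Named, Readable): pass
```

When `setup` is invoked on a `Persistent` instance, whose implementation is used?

L[Persistent] = Persistent + merge(L[Resource], L[Named], L[Readable], [Resource Named Readable])
  take Resource:  [Resource Seekable Trackable Buffered object] + [Named Seekable LogStream TextStream BinaryStream Trackable Buffered object] + [Readable Buffered object] + [Resource Named Readable]
  take Named:  [Seekable Trackable Buffered object] + [Named Seekable LogStream TextStream BinaryStream Trackable Buffered object] + [Readable Buffered object] + [Named Readable]
  take Seekable:  [Seekable Trackable Buffered object] + [Seekable LogStream TextStream BinaryStream Trackable Buffered object] + [Readable Buffered object] + [Readable]
  take LogStream:  [Trackable Buffered object] + [LogStream TextStream BinaryStream Trackable Buffered object] + [Readable Buffered object] + [Readable]
  take TextStream:  [Trackable Buffered object] + [TextStream BinaryStream Trackable Buffered object] + [Readable Buffered object] + [Readable]
  take BinaryStream:  [Trackable Buffered object] + [BinaryStream Trackable Buffered object] + [Readable Buffered object] + [Readable]
  take Trackable:  [Trackable Buffered object] + [Trackable Buffered object] + [Readable Buffered object] + [Readable]
  take Readable:  [Buffered object] + [Buffered object] + [Readable Buffered object] + [Readable]
  take Buffered:  [Buffered object] + [Buffered object] + [Buffered object]
  take object:  [object] + [object] + [object]
MRO: Persistent Resource Named Seekable LogStream TextStream BinaryStream Trackable Readable Buffered object
setup is defined in: Named, Readable, Trackable. First along the MRO is Named.

Named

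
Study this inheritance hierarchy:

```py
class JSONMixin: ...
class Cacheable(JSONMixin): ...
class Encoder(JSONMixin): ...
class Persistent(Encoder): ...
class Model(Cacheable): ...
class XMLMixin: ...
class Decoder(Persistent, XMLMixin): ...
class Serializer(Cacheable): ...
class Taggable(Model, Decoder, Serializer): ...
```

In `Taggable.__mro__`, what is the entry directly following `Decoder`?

L[Taggable] = Taggable + merge(L[Model], L[Decoder], L[Serializer], [Model Decoder Serializer])
  take Model:  [Model Cacheable JSONMixin object] + [Decoder Persistent Encoder JSONMixin XMLMixin object] + [Serializer Cacheable JSONMixin object] + [Model Decoder Serializer]
  take Decoder:  [Cacheable JSONMixin object] + [Decoder Persistent Encoder JSONMixin XMLMixin object] + [Serializer Cacheable JSONMixin object] + [Decoder Serializer]
  take Persistent:  [Cacheable JSONMixin object] + [Persistent Encoder JSONMixin XMLMixin object] + [Serializer Cacheable JSONMixin object] + [Serializer]
  take Encoder:  [Cacheable JSONMixin object] + [Encoder JSONMixin XMLMixin object] + [Serializer Cacheable JSONMixin object] + [Serializer]
  take Serializer:  [Cacheable JSONMixin object] + [JSONMixin XMLMixin object] + [Serializer Cacheable JSONMixin object] + [Serializer]
  take Cacheable:  [Cacheable JSONMixin object] + [JSONMixin XMLMixin object] + [Cacheable JSONMixin object]
  take JSONMixin:  [JSONMixin object] + [JSONMixin XMLMixin object] + [JSONMixin object]
  take XMLMixin:  [object] + [XMLMixin object] + [object]
  take object:  [object] + [object] + [object]
MRO: Taggable Model Decoder Persistent Encoder Serializer Cacheable JSONMixin XMLMixin object
Decoder is at position 2; next is Persistent.

Persistent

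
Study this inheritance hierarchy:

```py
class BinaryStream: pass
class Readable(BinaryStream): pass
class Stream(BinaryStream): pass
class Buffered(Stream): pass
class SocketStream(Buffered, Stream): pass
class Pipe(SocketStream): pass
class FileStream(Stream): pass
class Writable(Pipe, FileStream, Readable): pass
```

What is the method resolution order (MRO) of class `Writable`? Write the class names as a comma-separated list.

L[Writable] = Writable + merge(L[Pipe], L[FileStream], L[Readable], [Pipe FileStream Readable])
  take Pipe:  [Pipe SocketStream Buffered Stream BinaryStream object] + [FileStream Stream BinaryStream object] + [Readable BinaryStream object] + [Pipe FileStream Readable]
  take SocketStream:  [SocketStream Buffered Stream BinaryStream object] + [FileStream Stream BinaryStream object] + [Readable BinaryStream object] + [FileStream Readable]
  take Buffered:  [Buffered Stream BinaryStream object] + [FileStream Stream BinaryStream object] + [Readable BinaryStream object] + [FileStream Readable]
  take FileStream:  [Stream BinaryStream object] + [FileStream Stream BinaryStream object] + [Readable BinaryStream object] + [FileStream Readable]
  take Stream:  [Stream BinaryStream object] + [Stream BinaryStream object] + [Readable BinaryStream object] + [Readable]
  take Readable:  [BinaryStream object] + [BinaryStream object] + [Readable BinaryStream object] + [Readable]
  take BinaryStream:  [BinaryStream object] + [BinaryStream object] + [BinaryStream object]
  take object:  [object] + [object] + [object]

Writable, Pipe, SocketStream, Buffered, FileStream, Stream, Readable, BinaryStream, object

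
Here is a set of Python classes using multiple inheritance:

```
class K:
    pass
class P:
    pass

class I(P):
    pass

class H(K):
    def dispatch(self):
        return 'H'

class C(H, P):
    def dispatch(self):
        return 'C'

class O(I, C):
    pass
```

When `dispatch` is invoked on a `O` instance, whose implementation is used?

L[O] = O + merge(L[I], L[C], [I C])
  take I:  [I P object] + [C H K P object] + [I C]
  take C:  [P object] + [C H K P object] + [C]
  take H:  [P object] + [H K P object]
  take K:  [P object] + [K P object]
  take P:  [P object] + [P object]
  take object:  [object] + [object]
MRO: O I C H K P object
dispatch is defined in: C, H. First along the MRO is C.

C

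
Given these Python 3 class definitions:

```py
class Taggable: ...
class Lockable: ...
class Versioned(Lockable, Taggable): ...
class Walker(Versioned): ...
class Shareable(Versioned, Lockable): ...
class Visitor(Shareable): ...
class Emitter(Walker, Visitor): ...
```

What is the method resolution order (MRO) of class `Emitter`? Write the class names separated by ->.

Emitter -> Walker -> Visitor -> Shareable -> Versioned -> Lockable -> Taggable -> object

L[Emitter] = Emitter + merge(L[Walker], L[Visitor], [Walker Visitor])
  take Walker:  [Walker Versioned Lockable Taggable object] + [Visitor Shareable Versioned Lockable Taggable object] + [Walker Visitor]
  take Visitor:  [Versioned Lockable Taggable object] + [Visitor Shareable Versioned Lockable Taggable object] + [Visitor]
  take Shareable:  [Versioned Lockable Taggable object] + [Shareable Versioned Lockable Taggable object]
  take Versioned:  [Versioned Lockable Taggable object] + [Versioned Lockable Taggable object]
  take Lockable:  [Lockable Taggable object] + [Lockable Taggable object]
  take Taggable:  [Taggable object] + [Taggable object]
  take object:  [object] + [object]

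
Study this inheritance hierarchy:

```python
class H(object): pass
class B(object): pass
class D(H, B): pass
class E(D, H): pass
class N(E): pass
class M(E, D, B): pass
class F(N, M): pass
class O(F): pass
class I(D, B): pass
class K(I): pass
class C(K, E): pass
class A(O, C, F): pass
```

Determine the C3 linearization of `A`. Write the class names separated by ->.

L[A] = A + merge(L[O], L[C], L[F], [O C F])
  take O:  [O F N M E D H B object] + [C K I E D H B object] + [F N M E D H B object] + [O C F]
  take C:  [F N M E D H B object] + [C K I E D H B object] + [F N M E D H B object] + [C F]
  take F:  [F N M E D H B object] + [K I E D H B object] + [F N M E D H B object] + [F]
  take N:  [N M E D H B object] + [K I E D H B object] + [N M E D H B object]
  take M:  [M E D H B object] + [K I E D H B object] + [M E D H B object]
  take K:  [E D H B object] + [K I E D H B object] + [E D H B object]
  take I:  [E D H B object] + [I E D H B object] + [E D H B object]
  take E:  [E D H B object] + [E D H B object] + [E D H B object]
  take D:  [D H B object] + [D H B object] + [D H B object]
  take H:  [H B object] + [H B object] + [H B object]
  take B:  [B object] + [B object] + [B object]
  take object:  [object] + [object] + [object]

A -> O -> C -> F -> N -> M -> K -> I -> E -> D -> H -> B -> object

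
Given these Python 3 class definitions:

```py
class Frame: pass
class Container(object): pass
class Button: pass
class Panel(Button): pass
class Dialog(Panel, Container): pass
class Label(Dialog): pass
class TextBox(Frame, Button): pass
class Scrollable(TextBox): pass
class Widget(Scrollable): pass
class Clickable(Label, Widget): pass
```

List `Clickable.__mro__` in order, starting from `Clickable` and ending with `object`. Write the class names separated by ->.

L[Clickable] = Clickable + merge(L[Label], L[Widget], [Label Widget])
  take Label:  [Label Dialog Panel Button Container object] + [Widget Scrollable TextBox Frame Button object] + [Label Widget]
  take Dialog:  [Dialog Panel Button Container object] + [Widget Scrollable TextBox Frame Button object] + [Widget]
  take Panel:  [Panel Button Container object] + [Widget Scrollable TextBox Frame Button object] + [Widget]
  take Widget:  [Button Container object] + [Widget Scrollable TextBox Frame Button object] + [Widget]
  take Scrollable:  [Button Container object] + [Scrollable TextBox Frame Button object]
  take TextBox:  [Button Container object] + [TextBox Frame Button object]
  take Frame:  [Button Container object] + [Frame Button object]
  take Button:  [Button Container object] + [Button object]
  take Container:  [Container object] + [object]
  take object:  [object] + [object]

Clickable -> Label -> Dialog -> Panel -> Widget -> Scrollable -> TextBox -> Frame -> Button -> Container -> object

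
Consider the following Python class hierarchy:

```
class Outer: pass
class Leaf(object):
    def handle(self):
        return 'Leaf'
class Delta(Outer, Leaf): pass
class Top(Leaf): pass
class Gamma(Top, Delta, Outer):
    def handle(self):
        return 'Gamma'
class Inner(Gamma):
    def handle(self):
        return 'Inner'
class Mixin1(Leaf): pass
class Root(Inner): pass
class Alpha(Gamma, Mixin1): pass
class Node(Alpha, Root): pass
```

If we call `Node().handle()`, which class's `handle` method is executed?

L[Node] = Node + merge(L[Alpha], L[Root], [Alpha Root])
  take Alpha:  [Alpha Gamma Top Delta Outer Mixin1 Leaf object] + [Root Inner Gamma Top Delta Outer Leaf object] + [Alpha Root]
  take Root:  [Gamma Top Delta Outer Mixin1 Leaf object] + [Root Inner Gamma Top Delta Outer Leaf object] + [Root]
  take Inner:  [Gamma Top Delta Outer Mixin1 Leaf object] + [Inner Gamma Top Delta Outer Leaf object]
  take Gamma:  [Gamma Top Delta Outer Mixin1 Leaf object] + [Gamma Top Delta Outer Leaf object]
  take Top:  [Top Delta Outer Mixin1 Leaf object] + [Top Delta Outer Leaf object]
  take Delta:  [Delta Outer Mixin1 Leaf object] + [Delta Outer Leaf object]
  take Outer:  [Outer Mixin1 Leaf object] + [Outer Leaf object]
  take Mixin1:  [Mixin1 Leaf object] + [Leaf object]
  take Leaf:  [Leaf object] + [Leaf object]
  take object:  [object] + [object]
MRO: Node Alpha Root Inner Gamma Top Delta Outer Mixin1 Leaf object
handle is defined in: Gamma, Inner, Leaf. First along the MRO is Inner.

Inner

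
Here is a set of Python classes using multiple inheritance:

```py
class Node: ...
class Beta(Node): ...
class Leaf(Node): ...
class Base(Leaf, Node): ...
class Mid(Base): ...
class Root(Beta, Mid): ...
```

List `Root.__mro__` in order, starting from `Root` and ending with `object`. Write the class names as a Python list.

L[Root] = Root + merge(L[Beta], L[Mid], [Beta Mid])
  take Beta:  [Beta Node object] + [Mid Base Leaf Node object] + [Beta Mid]
  take Mid:  [Node object] + [Mid Base Leaf Node object] + [Mid]
  take Base:  [Node object] + [Base Leaf Node object]
  take Leaf:  [Node object] + [Leaf Node object]
  take Node:  [Node object] + [Node object]
  take object:  [object] + [object]

[Root, Beta, Mid, Base, Leaf, Node, object]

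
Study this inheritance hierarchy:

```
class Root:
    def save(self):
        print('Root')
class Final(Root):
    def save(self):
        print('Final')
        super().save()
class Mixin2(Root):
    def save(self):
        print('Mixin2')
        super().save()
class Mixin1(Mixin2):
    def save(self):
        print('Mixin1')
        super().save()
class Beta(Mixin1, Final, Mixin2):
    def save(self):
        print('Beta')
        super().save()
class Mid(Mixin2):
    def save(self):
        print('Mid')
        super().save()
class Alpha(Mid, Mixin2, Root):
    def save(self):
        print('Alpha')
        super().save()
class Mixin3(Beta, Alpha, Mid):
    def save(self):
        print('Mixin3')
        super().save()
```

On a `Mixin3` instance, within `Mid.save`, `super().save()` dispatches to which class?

L[Mixin3] = Mixin3 + merge(L[Beta], L[Alpha], L[Mid], [Beta Alpha Mid])
  take Beta:  [Beta Mixin1 Final Mixin2 Root object] + [Alpha Mid Mixin2 Root object] + [Mid Mixin2 Root object] + [Beta Alpha Mid]
  take Mixin1:  [Mixin1 Final Mixin2 Root object] + [Alpha Mid Mixin2 Root object] + [Mid Mixin2 Root object] + [Alpha Mid]
  take Final:  [Final Mixin2 Root object] + [Alpha Mid Mixin2 Root object] + [Mid Mixin2 Root object] + [Alpha Mid]
  take Alpha:  [Mixin2 Root object] + [Alpha Mid Mixin2 Root object] + [Mid Mixin2 Root object] + [Alpha Mid]
  take Mid:  [Mixin2 Root object] + [Mid Mixin2 Root object] + [Mid Mixin2 Root object] + [Mid]
  take Mixin2:  [Mixin2 Root object] + [Mixin2 Root object] + [Mixin2 Root object]
  take Root:  [Root object] + [Root object] + [Root object]
  take object:  [object] + [object] + [object]
MRO: Mixin3 Beta Mixin1 Final Alpha Mid Mixin2 Root object
super() in Mid.save on a Mixin3 instance goes to the class after Mid in Mixin3's MRO: Mixin2.

Mixin2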